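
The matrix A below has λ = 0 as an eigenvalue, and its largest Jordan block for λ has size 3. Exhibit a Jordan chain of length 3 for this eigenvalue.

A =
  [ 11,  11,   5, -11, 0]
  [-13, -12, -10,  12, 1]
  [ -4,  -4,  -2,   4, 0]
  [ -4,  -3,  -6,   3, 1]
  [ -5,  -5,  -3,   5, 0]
A Jordan chain for λ = 0 of length 3:
v_1 = (2, 0, 0, 2, 2)ᵀ
v_2 = (11, -13, -4, -4, -5)ᵀ
v_3 = (1, 0, 0, 0, 0)ᵀ

Let N = A − (0)·I. We want v_3 with N^3 v_3 = 0 but N^2 v_3 ≠ 0; then v_{j-1} := N · v_j for j = 3, …, 2.

Pick v_3 = (1, 0, 0, 0, 0)ᵀ.
Then v_2 = N · v_3 = (11, -13, -4, -4, -5)ᵀ.
Then v_1 = N · v_2 = (2, 0, 0, 2, 2)ᵀ.

Sanity check: (A − (0)·I) v_1 = (0, 0, 0, 0, 0)ᵀ = 0. ✓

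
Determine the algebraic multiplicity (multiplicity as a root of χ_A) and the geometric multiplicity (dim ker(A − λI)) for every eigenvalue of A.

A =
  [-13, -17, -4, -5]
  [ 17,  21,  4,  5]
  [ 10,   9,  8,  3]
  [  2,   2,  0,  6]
λ = 4: alg = 1, geom = 1; λ = 6: alg = 3, geom = 1

Step 1 — factor the characteristic polynomial to read off the algebraic multiplicities:
  χ_A(x) = (x - 6)^3*(x - 4)

Step 2 — compute geometric multiplicities via the rank-nullity identity g(λ) = n − rank(A − λI):
  rank(A − (4)·I) = 3, so dim ker(A − (4)·I) = n − 3 = 1
  rank(A − (6)·I) = 3, so dim ker(A − (6)·I) = n − 3 = 1

Summary:
  λ = 4: algebraic multiplicity = 1, geometric multiplicity = 1
  λ = 6: algebraic multiplicity = 3, geometric multiplicity = 1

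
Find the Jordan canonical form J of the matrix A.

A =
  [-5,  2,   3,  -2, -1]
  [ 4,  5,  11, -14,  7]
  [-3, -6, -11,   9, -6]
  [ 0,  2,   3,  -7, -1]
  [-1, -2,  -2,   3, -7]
J_2(-5) ⊕ J_2(-5) ⊕ J_1(-5)

The characteristic polynomial is
  det(x·I − A) = x^5 + 25*x^4 + 250*x^3 + 1250*x^2 + 3125*x + 3125 = (x + 5)^5

Eigenvalues and multiplicities (the geometric multiplicity of λ is n − rank(A − λI), which equals the number of Jordan blocks for λ):
  λ = -5: algebraic multiplicity = 5, geometric multiplicity = 3

Determining the block sizes for each eigenvalue:
  λ = -5: with am = 5 and gm = 3, the partition is not yet determined (e.g. several partitions of 5 into 3 parts exist). Let N = A − (-5)·I. Computing rank(N^1) = 2, rank(N^2) = 0; the number of blocks of size ≥ j is rank(N^{j−1}) − rank(N^j), giving [3, 2]. So we have 2 block(s) of size 2, 1 block(s) of size 1 → block sizes [2, 2, 1]

Assembling the blocks gives a Jordan form
J =
  [-5,  1,  0,  0,  0]
  [ 0, -5,  0,  0,  0]
  [ 0,  0, -5,  1,  0]
  [ 0,  0,  0, -5,  0]
  [ 0,  0,  0,  0, -5]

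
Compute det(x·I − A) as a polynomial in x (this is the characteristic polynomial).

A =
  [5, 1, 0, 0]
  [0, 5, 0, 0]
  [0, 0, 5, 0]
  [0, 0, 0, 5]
x^4 - 20*x^3 + 150*x^2 - 500*x + 625

Expanding det(x·I − A) (e.g. by cofactor expansion or by noting that A is similar to its Jordan form J, which has the same characteristic polynomial as A) gives
  χ_A(x) = x^4 - 20*x^3 + 150*x^2 - 500*x + 625
which factors as (x - 5)^4. The eigenvalues (with algebraic multiplicities) are λ = 5 with multiplicity 4.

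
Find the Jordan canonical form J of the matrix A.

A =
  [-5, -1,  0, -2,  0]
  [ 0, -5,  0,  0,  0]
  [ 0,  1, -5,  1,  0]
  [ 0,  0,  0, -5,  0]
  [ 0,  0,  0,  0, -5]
J_2(-5) ⊕ J_2(-5) ⊕ J_1(-5)

The characteristic polynomial is
  det(x·I − A) = x^5 + 25*x^4 + 250*x^3 + 1250*x^2 + 3125*x + 3125 = (x + 5)^5

Eigenvalues and multiplicities (the geometric multiplicity of λ is n − rank(A − λI), which equals the number of Jordan blocks for λ):
  λ = -5: algebraic multiplicity = 5, geometric multiplicity = 3

Determining the block sizes for each eigenvalue:
  λ = -5: with am = 5 and gm = 3, the partition is not yet determined (e.g. several partitions of 5 into 3 parts exist). Let N = A − (-5)·I. Computing rank(N^1) = 2, rank(N^2) = 0; the number of blocks of size ≥ j is rank(N^{j−1}) − rank(N^j), giving [3, 2]. So we have 2 block(s) of size 2, 1 block(s) of size 1 → block sizes [2, 2, 1]

Assembling the blocks gives a Jordan form
J =
  [-5,  1,  0,  0,  0]
  [ 0, -5,  0,  0,  0]
  [ 0,  0, -5,  1,  0]
  [ 0,  0,  0, -5,  0]
  [ 0,  0,  0,  0, -5]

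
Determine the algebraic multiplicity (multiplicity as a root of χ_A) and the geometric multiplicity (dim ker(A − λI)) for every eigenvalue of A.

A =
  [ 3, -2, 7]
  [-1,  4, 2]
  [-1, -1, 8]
λ = 5: alg = 3, geom = 1

Step 1 — factor the characteristic polynomial to read off the algebraic multiplicities:
  χ_A(x) = (x - 5)^3

Step 2 — compute geometric multiplicities via the rank-nullity identity g(λ) = n − rank(A − λI):
  rank(A − (5)·I) = 2, so dim ker(A − (5)·I) = n − 2 = 1

Summary:
  λ = 5: algebraic multiplicity = 3, geometric multiplicity = 1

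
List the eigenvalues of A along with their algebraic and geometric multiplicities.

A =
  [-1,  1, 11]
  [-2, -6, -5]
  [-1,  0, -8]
λ = -5: alg = 3, geom = 1

Step 1 — factor the characteristic polynomial to read off the algebraic multiplicities:
  χ_A(x) = (x + 5)^3

Step 2 — compute geometric multiplicities via the rank-nullity identity g(λ) = n − rank(A − λI):
  rank(A − (-5)·I) = 2, so dim ker(A − (-5)·I) = n − 2 = 1

Summary:
  λ = -5: algebraic multiplicity = 3, geometric multiplicity = 1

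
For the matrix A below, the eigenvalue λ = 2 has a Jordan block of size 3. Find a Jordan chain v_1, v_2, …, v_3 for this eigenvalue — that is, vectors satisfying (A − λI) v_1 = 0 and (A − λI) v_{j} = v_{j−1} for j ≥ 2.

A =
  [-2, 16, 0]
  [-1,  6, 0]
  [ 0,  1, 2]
A Jordan chain for λ = 2 of length 3:
v_1 = (0, 0, -1)ᵀ
v_2 = (-4, -1, 0)ᵀ
v_3 = (1, 0, 0)ᵀ

Let N = A − (2)·I. We want v_3 with N^3 v_3 = 0 but N^2 v_3 ≠ 0; then v_{j-1} := N · v_j for j = 3, …, 2.

Pick v_3 = (1, 0, 0)ᵀ.
Then v_2 = N · v_3 = (-4, -1, 0)ᵀ.
Then v_1 = N · v_2 = (0, 0, -1)ᵀ.

Sanity check: (A − (2)·I) v_1 = (0, 0, 0)ᵀ = 0. ✓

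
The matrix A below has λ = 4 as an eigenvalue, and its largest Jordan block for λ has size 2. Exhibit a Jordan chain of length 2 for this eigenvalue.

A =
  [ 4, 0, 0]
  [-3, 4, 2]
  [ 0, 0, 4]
A Jordan chain for λ = 4 of length 2:
v_1 = (0, -3, 0)ᵀ
v_2 = (1, 0, 0)ᵀ

Let N = A − (4)·I. We want v_2 with N^2 v_2 = 0 but N^1 v_2 ≠ 0; then v_{j-1} := N · v_j for j = 2, …, 2.

Pick v_2 = (1, 0, 0)ᵀ.
Then v_1 = N · v_2 = (0, -3, 0)ᵀ.

Sanity check: (A − (4)·I) v_1 = (0, 0, 0)ᵀ = 0. ✓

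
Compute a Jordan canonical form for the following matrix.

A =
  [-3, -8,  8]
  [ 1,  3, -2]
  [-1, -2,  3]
J_2(1) ⊕ J_1(1)

The characteristic polynomial is
  det(x·I − A) = x^3 - 3*x^2 + 3*x - 1 = (x - 1)^3

Eigenvalues and multiplicities (the geometric multiplicity of λ is n − rank(A − λI), which equals the number of Jordan blocks for λ):
  λ = 1: algebraic multiplicity = 3, geometric multiplicity = 2

Determining the block sizes for each eigenvalue:
  λ = 1: 2 blocks summing to 3 forces exactly one block of size 2 and the rest size 1 → block sizes [2, 1]

Assembling the blocks gives a Jordan form
J =
  [1, 1, 0]
  [0, 1, 0]
  [0, 0, 1]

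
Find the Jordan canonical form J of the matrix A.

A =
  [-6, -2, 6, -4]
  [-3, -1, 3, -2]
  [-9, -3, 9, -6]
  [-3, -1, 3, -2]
J_2(0) ⊕ J_1(0) ⊕ J_1(0)

The characteristic polynomial is
  det(x·I − A) = x^4

Eigenvalues and multiplicities (the geometric multiplicity of λ is n − rank(A − λI), which equals the number of Jordan blocks for λ):
  λ = 0: algebraic multiplicity = 4, geometric multiplicity = 3

Determining the block sizes for each eigenvalue:
  λ = 0: 3 blocks summing to 4 forces exactly one block of size 2 and the rest size 1 → block sizes [2, 1, 1]

Assembling the blocks gives a Jordan form
J =
  [0, 1, 0, 0]
  [0, 0, 0, 0]
  [0, 0, 0, 0]
  [0, 0, 0, 0]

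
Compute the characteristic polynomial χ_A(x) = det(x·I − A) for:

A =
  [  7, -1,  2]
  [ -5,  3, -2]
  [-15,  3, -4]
x^3 - 6*x^2 + 12*x - 8

Expanding det(x·I − A) (e.g. by cofactor expansion or by noting that A is similar to its Jordan form J, which has the same characteristic polynomial as A) gives
  χ_A(x) = x^3 - 6*x^2 + 12*x - 8
which factors as (x - 2)^3. The eigenvalues (with algebraic multiplicities) are λ = 2 with multiplicity 3.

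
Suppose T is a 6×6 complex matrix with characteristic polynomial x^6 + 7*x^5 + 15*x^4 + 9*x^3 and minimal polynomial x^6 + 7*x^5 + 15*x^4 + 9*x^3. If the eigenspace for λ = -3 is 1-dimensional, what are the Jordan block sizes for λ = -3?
Block sizes for λ = -3: [2]

Step 1 — from the characteristic polynomial, algebraic multiplicity of λ = -3 is 2. From dim ker(T − (-3)·I) = 1, there are exactly 1 Jordan blocks for λ = -3.
Step 2 — from the minimal polynomial, the factor (x + 3)^2 tells us the largest block for λ = -3 has size 2.
Step 3 — with total size 2, 1 blocks, and largest block 2, the block sizes (in nonincreasing order) are [2].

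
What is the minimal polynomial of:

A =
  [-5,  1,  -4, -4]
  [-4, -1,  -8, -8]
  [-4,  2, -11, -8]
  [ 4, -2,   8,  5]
x^2 + 6*x + 9

The characteristic polynomial is χ_A(x) = (x + 3)^4, so the eigenvalues are known. The minimal polynomial is
  m_A(x) = Π_λ (x − λ)^{k_λ}
where k_λ is the size of the *largest* Jordan block for λ (equivalently, the smallest k with (A − λI)^k v = 0 for every generalised eigenvector v of λ).

  λ = -3: largest Jordan block has size 2, contributing (x + 3)^2

So m_A(x) = (x + 3)^2 = x^2 + 6*x + 9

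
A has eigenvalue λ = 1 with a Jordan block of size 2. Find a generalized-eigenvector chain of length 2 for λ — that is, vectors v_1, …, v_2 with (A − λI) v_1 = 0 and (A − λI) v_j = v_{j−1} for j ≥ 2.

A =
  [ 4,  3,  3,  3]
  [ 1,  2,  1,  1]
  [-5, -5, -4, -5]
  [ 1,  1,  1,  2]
A Jordan chain for λ = 1 of length 2:
v_1 = (3, 1, -5, 1)ᵀ
v_2 = (1, 0, 0, 0)ᵀ

Let N = A − (1)·I. We want v_2 with N^2 v_2 = 0 but N^1 v_2 ≠ 0; then v_{j-1} := N · v_j for j = 2, …, 2.

Pick v_2 = (1, 0, 0, 0)ᵀ.
Then v_1 = N · v_2 = (3, 1, -5, 1)ᵀ.

Sanity check: (A − (1)·I) v_1 = (0, 0, 0, 0)ᵀ = 0. ✓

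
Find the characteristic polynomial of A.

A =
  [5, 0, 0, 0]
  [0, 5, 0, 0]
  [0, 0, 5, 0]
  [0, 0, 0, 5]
x^4 - 20*x^3 + 150*x^2 - 500*x + 625

Expanding det(x·I − A) (e.g. by cofactor expansion or by noting that A is similar to its Jordan form J, which has the same characteristic polynomial as A) gives
  χ_A(x) = x^4 - 20*x^3 + 150*x^2 - 500*x + 625
which factors as (x - 5)^4. The eigenvalues (with algebraic multiplicities) are λ = 5 with multiplicity 4.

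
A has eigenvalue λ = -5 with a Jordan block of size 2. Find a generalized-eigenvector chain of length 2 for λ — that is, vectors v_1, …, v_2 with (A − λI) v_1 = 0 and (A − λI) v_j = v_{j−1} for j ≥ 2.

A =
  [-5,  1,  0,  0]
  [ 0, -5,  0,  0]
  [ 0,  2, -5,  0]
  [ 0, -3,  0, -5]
A Jordan chain for λ = -5 of length 2:
v_1 = (1, 0, 2, -3)ᵀ
v_2 = (0, 1, 0, 0)ᵀ

Let N = A − (-5)·I. We want v_2 with N^2 v_2 = 0 but N^1 v_2 ≠ 0; then v_{j-1} := N · v_j for j = 2, …, 2.

Pick v_2 = (0, 1, 0, 0)ᵀ.
Then v_1 = N · v_2 = (1, 0, 2, -3)ᵀ.

Sanity check: (A − (-5)·I) v_1 = (0, 0, 0, 0)ᵀ = 0. ✓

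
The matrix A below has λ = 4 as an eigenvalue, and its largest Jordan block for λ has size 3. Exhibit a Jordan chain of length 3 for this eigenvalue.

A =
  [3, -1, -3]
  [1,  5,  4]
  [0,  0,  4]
A Jordan chain for λ = 4 of length 3:
v_1 = (-1, 1, 0)ᵀ
v_2 = (-3, 4, 0)ᵀ
v_3 = (0, 0, 1)ᵀ

Let N = A − (4)·I. We want v_3 with N^3 v_3 = 0 but N^2 v_3 ≠ 0; then v_{j-1} := N · v_j for j = 3, …, 2.

Pick v_3 = (0, 0, 1)ᵀ.
Then v_2 = N · v_3 = (-3, 4, 0)ᵀ.
Then v_1 = N · v_2 = (-1, 1, 0)ᵀ.

Sanity check: (A − (4)·I) v_1 = (0, 0, 0)ᵀ = 0. ✓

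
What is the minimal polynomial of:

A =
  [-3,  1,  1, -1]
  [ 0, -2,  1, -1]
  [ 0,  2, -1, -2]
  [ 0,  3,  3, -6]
x^2 + 6*x + 9

The characteristic polynomial is χ_A(x) = (x + 3)^4, so the eigenvalues are known. The minimal polynomial is
  m_A(x) = Π_λ (x − λ)^{k_λ}
where k_λ is the size of the *largest* Jordan block for λ (equivalently, the smallest k with (A − λI)^k v = 0 for every generalised eigenvector v of λ).

  λ = -3: largest Jordan block has size 2, contributing (x + 3)^2

So m_A(x) = (x + 3)^2 = x^2 + 6*x + 9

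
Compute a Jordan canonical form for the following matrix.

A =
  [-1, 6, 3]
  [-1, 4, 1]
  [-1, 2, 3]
J_2(2) ⊕ J_1(2)

The characteristic polynomial is
  det(x·I − A) = x^3 - 6*x^2 + 12*x - 8 = (x - 2)^3

Eigenvalues and multiplicities (the geometric multiplicity of λ is n − rank(A − λI), which equals the number of Jordan blocks for λ):
  λ = 2: algebraic multiplicity = 3, geometric multiplicity = 2

Determining the block sizes for each eigenvalue:
  λ = 2: 2 blocks summing to 3 forces exactly one block of size 2 and the rest size 1 → block sizes [2, 1]

Assembling the blocks gives a Jordan form
J =
  [2, 1, 0]
  [0, 2, 0]
  [0, 0, 2]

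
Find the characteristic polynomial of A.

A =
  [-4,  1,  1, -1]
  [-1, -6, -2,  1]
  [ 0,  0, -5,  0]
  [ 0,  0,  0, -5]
x^4 + 20*x^3 + 150*x^2 + 500*x + 625

Expanding det(x·I − A) (e.g. by cofactor expansion or by noting that A is similar to its Jordan form J, which has the same characteristic polynomial as A) gives
  χ_A(x) = x^4 + 20*x^3 + 150*x^2 + 500*x + 625
which factors as (x + 5)^4. The eigenvalues (with algebraic multiplicities) are λ = -5 with multiplicity 4.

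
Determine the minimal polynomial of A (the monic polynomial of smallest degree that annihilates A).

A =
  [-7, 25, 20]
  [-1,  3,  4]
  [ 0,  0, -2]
x^2 + 4*x + 4

The characteristic polynomial is χ_A(x) = (x + 2)^3, so the eigenvalues are known. The minimal polynomial is
  m_A(x) = Π_λ (x − λ)^{k_λ}
where k_λ is the size of the *largest* Jordan block for λ (equivalently, the smallest k with (A − λI)^k v = 0 for every generalised eigenvector v of λ).

  λ = -2: largest Jordan block has size 2, contributing (x + 2)^2

So m_A(x) = (x + 2)^2 = x^2 + 4*x + 4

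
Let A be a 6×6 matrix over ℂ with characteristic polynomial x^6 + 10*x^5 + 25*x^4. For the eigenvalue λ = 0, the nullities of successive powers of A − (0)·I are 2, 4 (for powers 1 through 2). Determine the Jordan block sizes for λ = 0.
Block sizes for λ = 0: [2, 2]

From the dimensions of kernels of powers, the number of Jordan blocks of size at least j is d_j − d_{j−1} where d_j = dim ker(N^j) (with d_0 = 0). Computing the differences gives [2, 2].
The number of blocks of size exactly k is (#blocks of size ≥ k) − (#blocks of size ≥ k + 1), so the partition is: 2 block(s) of size 2.
In nonincreasing order the block sizes are [2, 2].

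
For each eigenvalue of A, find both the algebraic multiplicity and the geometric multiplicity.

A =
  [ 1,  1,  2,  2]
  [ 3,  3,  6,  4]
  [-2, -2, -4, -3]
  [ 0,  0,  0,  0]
λ = 0: alg = 4, geom = 2

Step 1 — factor the characteristic polynomial to read off the algebraic multiplicities:
  χ_A(x) = x^4

Step 2 — compute geometric multiplicities via the rank-nullity identity g(λ) = n − rank(A − λI):
  rank(A − (0)·I) = 2, so dim ker(A − (0)·I) = n − 2 = 2

Summary:
  λ = 0: algebraic multiplicity = 4, geometric multiplicity = 2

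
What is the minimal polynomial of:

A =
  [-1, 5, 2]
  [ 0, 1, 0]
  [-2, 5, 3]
x^2 - 2*x + 1

The characteristic polynomial is χ_A(x) = (x - 1)^3, so the eigenvalues are known. The minimal polynomial is
  m_A(x) = Π_λ (x − λ)^{k_λ}
where k_λ is the size of the *largest* Jordan block for λ (equivalently, the smallest k with (A − λI)^k v = 0 for every generalised eigenvector v of λ).

  λ = 1: largest Jordan block has size 2, contributing (x − 1)^2

So m_A(x) = (x - 1)^2 = x^2 - 2*x + 1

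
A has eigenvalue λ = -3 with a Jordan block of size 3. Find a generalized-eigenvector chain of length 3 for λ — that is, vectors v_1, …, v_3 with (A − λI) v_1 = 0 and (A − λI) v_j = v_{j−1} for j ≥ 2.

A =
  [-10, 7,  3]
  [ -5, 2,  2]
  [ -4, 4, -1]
A Jordan chain for λ = -3 of length 3:
v_1 = (2, 2, 0)ᵀ
v_2 = (-7, -5, -4)ᵀ
v_3 = (1, 0, 0)ᵀ

Let N = A − (-3)·I. We want v_3 with N^3 v_3 = 0 but N^2 v_3 ≠ 0; then v_{j-1} := N · v_j for j = 3, …, 2.

Pick v_3 = (1, 0, 0)ᵀ.
Then v_2 = N · v_3 = (-7, -5, -4)ᵀ.
Then v_1 = N · v_2 = (2, 2, 0)ᵀ.

Sanity check: (A − (-3)·I) v_1 = (0, 0, 0)ᵀ = 0. ✓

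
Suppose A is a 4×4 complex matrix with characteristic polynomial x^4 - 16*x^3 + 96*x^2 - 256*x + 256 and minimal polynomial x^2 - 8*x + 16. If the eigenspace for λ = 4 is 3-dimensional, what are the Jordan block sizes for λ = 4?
Block sizes for λ = 4: [2, 1, 1]

Step 1 — from the characteristic polynomial, algebraic multiplicity of λ = 4 is 4. From dim ker(A − (4)·I) = 3, there are exactly 3 Jordan blocks for λ = 4.
Step 2 — from the minimal polynomial, the factor (x − 4)^2 tells us the largest block for λ = 4 has size 2.
Step 3 — with total size 4, 3 blocks, and largest block 2, the block sizes (in nonincreasing order) are [2, 1, 1].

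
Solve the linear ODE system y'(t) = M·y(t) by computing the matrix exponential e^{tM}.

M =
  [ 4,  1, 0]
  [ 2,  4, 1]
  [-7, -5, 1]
e^{tM} =
  [3*t^2*exp(3*t)/2 + t*exp(3*t) + exp(3*t), t^2*exp(3*t) + t*exp(3*t), t^2*exp(3*t)/2]
  [-3*t^2*exp(3*t)/2 + 2*t*exp(3*t), -t^2*exp(3*t) + t*exp(3*t) + exp(3*t), -t^2*exp(3*t)/2 + t*exp(3*t)]
  [-3*t^2*exp(3*t)/2 - 7*t*exp(3*t), -t^2*exp(3*t) - 5*t*exp(3*t), -t^2*exp(3*t)/2 - 2*t*exp(3*t) + exp(3*t)]

Strategy: write M = P · J · P⁻¹ where J is a Jordan canonical form, so e^{tM} = P · e^{tJ} · P⁻¹, and e^{tJ} can be computed block-by-block.

M has Jordan form
J =
  [3, 1, 0]
  [0, 3, 1]
  [0, 0, 3]
(up to reordering of blocks).

Per-block formulas:
  For a 3×3 Jordan block J_3(3): exp(t · J_3(3)) = e^(3t)·(I + t·N + (t^2/2)·N^2), where N is the 3×3 nilpotent shift.

After assembling e^{tJ} and conjugating by P, we get:

e^{tM} =
  [3*t^2*exp(3*t)/2 + t*exp(3*t) + exp(3*t), t^2*exp(3*t) + t*exp(3*t), t^2*exp(3*t)/2]
  [-3*t^2*exp(3*t)/2 + 2*t*exp(3*t), -t^2*exp(3*t) + t*exp(3*t) + exp(3*t), -t^2*exp(3*t)/2 + t*exp(3*t)]
  [-3*t^2*exp(3*t)/2 - 7*t*exp(3*t), -t^2*exp(3*t) - 5*t*exp(3*t), -t^2*exp(3*t)/2 - 2*t*exp(3*t) + exp(3*t)]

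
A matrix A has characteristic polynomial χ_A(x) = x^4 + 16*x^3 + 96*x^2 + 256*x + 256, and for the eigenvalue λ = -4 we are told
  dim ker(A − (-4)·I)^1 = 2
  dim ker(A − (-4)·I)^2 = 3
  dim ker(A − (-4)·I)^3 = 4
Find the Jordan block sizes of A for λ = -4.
Block sizes for λ = -4: [3, 1]

From the dimensions of kernels of powers, the number of Jordan blocks of size at least j is d_j − d_{j−1} where d_j = dim ker(N^j) (with d_0 = 0). Computing the differences gives [2, 1, 1].
The number of blocks of size exactly k is (#blocks of size ≥ k) − (#blocks of size ≥ k + 1), so the partition is: 1 block(s) of size 1, 1 block(s) of size 3.
In nonincreasing order the block sizes are [3, 1].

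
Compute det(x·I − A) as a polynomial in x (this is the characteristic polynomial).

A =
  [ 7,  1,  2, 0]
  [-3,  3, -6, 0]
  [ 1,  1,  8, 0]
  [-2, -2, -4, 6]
x^4 - 24*x^3 + 216*x^2 - 864*x + 1296

Expanding det(x·I − A) (e.g. by cofactor expansion or by noting that A is similar to its Jordan form J, which has the same characteristic polynomial as A) gives
  χ_A(x) = x^4 - 24*x^3 + 216*x^2 - 864*x + 1296
which factors as (x - 6)^4. The eigenvalues (with algebraic multiplicities) are λ = 6 with multiplicity 4.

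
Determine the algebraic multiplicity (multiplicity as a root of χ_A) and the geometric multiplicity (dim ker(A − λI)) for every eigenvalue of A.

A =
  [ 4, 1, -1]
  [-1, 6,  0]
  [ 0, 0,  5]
λ = 5: alg = 3, geom = 1

Step 1 — factor the characteristic polynomial to read off the algebraic multiplicities:
  χ_A(x) = (x - 5)^3

Step 2 — compute geometric multiplicities via the rank-nullity identity g(λ) = n − rank(A − λI):
  rank(A − (5)·I) = 2, so dim ker(A − (5)·I) = n − 2 = 1

Summary:
  λ = 5: algebraic multiplicity = 3, geometric multiplicity = 1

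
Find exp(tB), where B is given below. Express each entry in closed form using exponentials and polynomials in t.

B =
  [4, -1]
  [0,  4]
e^{tB} =
  [exp(4*t), -t*exp(4*t)]
  [0, exp(4*t)]

Strategy: write B = P · J · P⁻¹ where J is a Jordan canonical form, so e^{tB} = P · e^{tJ} · P⁻¹, and e^{tJ} can be computed block-by-block.

B has Jordan form
J =
  [4, 1]
  [0, 4]
(up to reordering of blocks).

Per-block formulas:
  For a 2×2 Jordan block J_2(4): exp(t · J_2(4)) = e^(4t)·(I + t·N), where N is the 2×2 nilpotent shift.

After assembling e^{tJ} and conjugating by P, we get:

e^{tB} =
  [exp(4*t), -t*exp(4*t)]
  [0, exp(4*t)]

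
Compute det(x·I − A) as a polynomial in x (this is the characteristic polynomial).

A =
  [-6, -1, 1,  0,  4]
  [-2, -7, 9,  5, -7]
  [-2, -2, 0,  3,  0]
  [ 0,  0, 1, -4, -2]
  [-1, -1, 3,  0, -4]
x^5 + 21*x^4 + 174*x^3 + 710*x^2 + 1425*x + 1125

Expanding det(x·I − A) (e.g. by cofactor expansion or by noting that A is similar to its Jordan form J, which has the same characteristic polynomial as A) gives
  χ_A(x) = x^5 + 21*x^4 + 174*x^3 + 710*x^2 + 1425*x + 1125
which factors as (x + 3)^2*(x + 5)^3. The eigenvalues (with algebraic multiplicities) are λ = -5 with multiplicity 3, λ = -3 with multiplicity 2.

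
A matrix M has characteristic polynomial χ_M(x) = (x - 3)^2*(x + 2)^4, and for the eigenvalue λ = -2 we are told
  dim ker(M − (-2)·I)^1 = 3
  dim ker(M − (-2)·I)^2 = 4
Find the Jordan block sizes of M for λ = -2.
Block sizes for λ = -2: [2, 1, 1]

From the dimensions of kernels of powers, the number of Jordan blocks of size at least j is d_j − d_{j−1} where d_j = dim ker(N^j) (with d_0 = 0). Computing the differences gives [3, 1].
The number of blocks of size exactly k is (#blocks of size ≥ k) − (#blocks of size ≥ k + 1), so the partition is: 2 block(s) of size 1, 1 block(s) of size 2.
In nonincreasing order the block sizes are [2, 1, 1].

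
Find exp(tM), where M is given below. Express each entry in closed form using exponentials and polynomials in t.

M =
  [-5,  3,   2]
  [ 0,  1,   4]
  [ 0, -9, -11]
e^{tM} =
  [exp(-5*t), 3*t*exp(-5*t), 2*t*exp(-5*t)]
  [0, 6*t*exp(-5*t) + exp(-5*t), 4*t*exp(-5*t)]
  [0, -9*t*exp(-5*t), -6*t*exp(-5*t) + exp(-5*t)]

Strategy: write M = P · J · P⁻¹ where J is a Jordan canonical form, so e^{tM} = P · e^{tJ} · P⁻¹, and e^{tJ} can be computed block-by-block.

M has Jordan form
J =
  [-5,  1,  0]
  [ 0, -5,  0]
  [ 0,  0, -5]
(up to reordering of blocks).

Per-block formulas:
  For a 1×1 block at λ = -5: exp(t · [-5]) = [e^(-5t)].
  For a 2×2 Jordan block J_2(-5): exp(t · J_2(-5)) = e^(-5t)·(I + t·N), where N is the 2×2 nilpotent shift.

After assembling e^{tJ} and conjugating by P, we get:

e^{tM} =
  [exp(-5*t), 3*t*exp(-5*t), 2*t*exp(-5*t)]
  [0, 6*t*exp(-5*t) + exp(-5*t), 4*t*exp(-5*t)]
  [0, -9*t*exp(-5*t), -6*t*exp(-5*t) + exp(-5*t)]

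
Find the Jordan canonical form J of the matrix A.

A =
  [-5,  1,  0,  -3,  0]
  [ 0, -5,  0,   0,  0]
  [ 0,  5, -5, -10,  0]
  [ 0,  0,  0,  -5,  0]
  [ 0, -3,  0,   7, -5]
J_2(-5) ⊕ J_2(-5) ⊕ J_1(-5)

The characteristic polynomial is
  det(x·I − A) = x^5 + 25*x^4 + 250*x^3 + 1250*x^2 + 3125*x + 3125 = (x + 5)^5

Eigenvalues and multiplicities (the geometric multiplicity of λ is n − rank(A − λI), which equals the number of Jordan blocks for λ):
  λ = -5: algebraic multiplicity = 5, geometric multiplicity = 3

Determining the block sizes for each eigenvalue:
  λ = -5: with am = 5 and gm = 3, the partition is not yet determined (e.g. several partitions of 5 into 3 parts exist). Let N = A − (-5)·I. Computing rank(N^1) = 2, rank(N^2) = 0; the number of blocks of size ≥ j is rank(N^{j−1}) − rank(N^j), giving [3, 2]. So we have 2 block(s) of size 2, 1 block(s) of size 1 → block sizes [2, 2, 1]

Assembling the blocks gives a Jordan form
J =
  [-5,  1,  0,  0,  0]
  [ 0, -5,  0,  0,  0]
  [ 0,  0, -5,  1,  0]
  [ 0,  0,  0, -5,  0]
  [ 0,  0,  0,  0, -5]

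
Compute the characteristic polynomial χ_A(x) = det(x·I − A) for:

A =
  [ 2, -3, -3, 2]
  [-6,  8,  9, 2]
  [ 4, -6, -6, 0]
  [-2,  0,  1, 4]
x^4 - 8*x^3 + 24*x^2 - 32*x + 16

Expanding det(x·I − A) (e.g. by cofactor expansion or by noting that A is similar to its Jordan form J, which has the same characteristic polynomial as A) gives
  χ_A(x) = x^4 - 8*x^3 + 24*x^2 - 32*x + 16
which factors as (x - 2)^4. The eigenvalues (with algebraic multiplicities) are λ = 2 with multiplicity 4.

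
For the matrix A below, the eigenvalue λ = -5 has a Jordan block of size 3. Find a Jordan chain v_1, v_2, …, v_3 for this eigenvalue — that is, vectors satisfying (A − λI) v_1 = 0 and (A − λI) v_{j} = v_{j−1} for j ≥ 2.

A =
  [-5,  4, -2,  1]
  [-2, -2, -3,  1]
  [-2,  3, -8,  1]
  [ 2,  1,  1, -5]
A Jordan chain for λ = -5 of length 3:
v_1 = (-2, 2, 2, -4)ᵀ
v_2 = (0, -2, -2, 2)ᵀ
v_3 = (1, 0, 0, 0)ᵀ

Let N = A − (-5)·I. We want v_3 with N^3 v_3 = 0 but N^2 v_3 ≠ 0; then v_{j-1} := N · v_j for j = 3, …, 2.

Pick v_3 = (1, 0, 0, 0)ᵀ.
Then v_2 = N · v_3 = (0, -2, -2, 2)ᵀ.
Then v_1 = N · v_2 = (-2, 2, 2, -4)ᵀ.

Sanity check: (A − (-5)·I) v_1 = (0, 0, 0, 0)ᵀ = 0. ✓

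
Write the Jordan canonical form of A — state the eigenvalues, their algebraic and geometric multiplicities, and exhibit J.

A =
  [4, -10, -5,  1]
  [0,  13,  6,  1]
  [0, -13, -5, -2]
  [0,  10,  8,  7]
J_1(4) ⊕ J_3(5)

The characteristic polynomial is
  det(x·I − A) = x^4 - 19*x^3 + 135*x^2 - 425*x + 500 = (x - 5)^3*(x - 4)

Eigenvalues and multiplicities (the geometric multiplicity of λ is n − rank(A − λI), which equals the number of Jordan blocks for λ):
  λ = 4: algebraic multiplicity = 1, geometric multiplicity = 1
  λ = 5: algebraic multiplicity = 3, geometric multiplicity = 1

Determining the block sizes for each eigenvalue:
  λ = 4: one block (gm = 1), so the single block has size am = 1 → block sizes [1]
  λ = 5: one block (gm = 1), so the single block has size am = 3 → block sizes [3]

Assembling the blocks gives a Jordan form
J =
  [4, 0, 0, 0]
  [0, 5, 1, 0]
  [0, 0, 5, 1]
  [0, 0, 0, 5]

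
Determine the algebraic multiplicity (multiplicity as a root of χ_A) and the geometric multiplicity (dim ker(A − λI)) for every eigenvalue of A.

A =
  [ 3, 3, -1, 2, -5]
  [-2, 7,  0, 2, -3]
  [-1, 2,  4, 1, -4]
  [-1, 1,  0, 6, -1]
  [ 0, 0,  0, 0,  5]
λ = 5: alg = 5, geom = 2

Step 1 — factor the characteristic polynomial to read off the algebraic multiplicities:
  χ_A(x) = (x - 5)^5

Step 2 — compute geometric multiplicities via the rank-nullity identity g(λ) = n − rank(A − λI):
  rank(A − (5)·I) = 3, so dim ker(A − (5)·I) = n − 3 = 2

Summary:
  λ = 5: algebraic multiplicity = 5, geometric multiplicity = 2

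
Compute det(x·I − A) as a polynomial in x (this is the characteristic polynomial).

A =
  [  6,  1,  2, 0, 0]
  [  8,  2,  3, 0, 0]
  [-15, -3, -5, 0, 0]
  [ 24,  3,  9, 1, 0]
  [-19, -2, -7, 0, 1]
x^5 - 5*x^4 + 10*x^3 - 10*x^2 + 5*x - 1

Expanding det(x·I − A) (e.g. by cofactor expansion or by noting that A is similar to its Jordan form J, which has the same characteristic polynomial as A) gives
  χ_A(x) = x^5 - 5*x^4 + 10*x^3 - 10*x^2 + 5*x - 1
which factors as (x - 1)^5. The eigenvalues (with algebraic multiplicities) are λ = 1 with multiplicity 5.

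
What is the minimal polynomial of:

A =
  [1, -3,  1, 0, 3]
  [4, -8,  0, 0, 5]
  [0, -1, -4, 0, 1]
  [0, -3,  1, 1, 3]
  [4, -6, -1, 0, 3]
x^4 + 8*x^3 + 18*x^2 - 27

The characteristic polynomial is χ_A(x) = (x - 1)^2*(x + 3)^3, so the eigenvalues are known. The minimal polynomial is
  m_A(x) = Π_λ (x − λ)^{k_λ}
where k_λ is the size of the *largest* Jordan block for λ (equivalently, the smallest k with (A − λI)^k v = 0 for every generalised eigenvector v of λ).

  λ = -3: largest Jordan block has size 3, contributing (x + 3)^3
  λ = 1: largest Jordan block has size 1, contributing (x − 1)

So m_A(x) = (x - 1)*(x + 3)^3 = x^4 + 8*x^3 + 18*x^2 - 27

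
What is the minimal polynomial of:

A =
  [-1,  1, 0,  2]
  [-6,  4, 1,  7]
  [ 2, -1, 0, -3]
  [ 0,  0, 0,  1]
x^3 - 3*x^2 + 3*x - 1

The characteristic polynomial is χ_A(x) = (x - 1)^4, so the eigenvalues are known. The minimal polynomial is
  m_A(x) = Π_λ (x − λ)^{k_λ}
where k_λ is the size of the *largest* Jordan block for λ (equivalently, the smallest k with (A − λI)^k v = 0 for every generalised eigenvector v of λ).

  λ = 1: largest Jordan block has size 3, contributing (x − 1)^3

So m_A(x) = (x - 1)^3 = x^3 - 3*x^2 + 3*x - 1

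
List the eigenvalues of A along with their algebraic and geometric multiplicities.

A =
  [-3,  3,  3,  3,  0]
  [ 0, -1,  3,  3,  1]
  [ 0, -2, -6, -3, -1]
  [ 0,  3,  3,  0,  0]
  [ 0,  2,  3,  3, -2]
λ = -3: alg = 4, geom = 3; λ = 0: alg = 1, geom = 1

Step 1 — factor the characteristic polynomial to read off the algebraic multiplicities:
  χ_A(x) = x*(x + 3)^4

Step 2 — compute geometric multiplicities via the rank-nullity identity g(λ) = n − rank(A − λI):
  rank(A − (-3)·I) = 2, so dim ker(A − (-3)·I) = n − 2 = 3
  rank(A − (0)·I) = 4, so dim ker(A − (0)·I) = n − 4 = 1

Summary:
  λ = -3: algebraic multiplicity = 4, geometric multiplicity = 3
  λ = 0: algebraic multiplicity = 1, geometric multiplicity = 1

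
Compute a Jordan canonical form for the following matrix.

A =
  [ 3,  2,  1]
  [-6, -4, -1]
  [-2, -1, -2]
J_3(-1)

The characteristic polynomial is
  det(x·I − A) = x^3 + 3*x^2 + 3*x + 1 = (x + 1)^3

Eigenvalues and multiplicities (the geometric multiplicity of λ is n − rank(A − λI), which equals the number of Jordan blocks for λ):
  λ = -1: algebraic multiplicity = 3, geometric multiplicity = 1

Determining the block sizes for each eigenvalue:
  λ = -1: one block (gm = 1), so the single block has size am = 3 → block sizes [3]

Assembling the blocks gives a Jordan form
J =
  [-1,  1,  0]
  [ 0, -1,  1]
  [ 0,  0, -1]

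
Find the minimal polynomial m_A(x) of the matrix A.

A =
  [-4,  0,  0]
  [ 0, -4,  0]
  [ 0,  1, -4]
x^2 + 8*x + 16

The characteristic polynomial is χ_A(x) = (x + 4)^3, so the eigenvalues are known. The minimal polynomial is
  m_A(x) = Π_λ (x − λ)^{k_λ}
where k_λ is the size of the *largest* Jordan block for λ (equivalently, the smallest k with (A − λI)^k v = 0 for every generalised eigenvector v of λ).

  λ = -4: largest Jordan block has size 2, contributing (x + 4)^2

So m_A(x) = (x + 4)^2 = x^2 + 8*x + 16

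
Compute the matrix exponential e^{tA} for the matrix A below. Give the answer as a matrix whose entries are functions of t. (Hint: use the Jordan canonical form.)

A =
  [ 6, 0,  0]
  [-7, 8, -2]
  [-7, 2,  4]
e^{tA} =
  [exp(6*t), 0, 0]
  [-7*t*exp(6*t), 2*t*exp(6*t) + exp(6*t), -2*t*exp(6*t)]
  [-7*t*exp(6*t), 2*t*exp(6*t), -2*t*exp(6*t) + exp(6*t)]

Strategy: write A = P · J · P⁻¹ where J is a Jordan canonical form, so e^{tA} = P · e^{tJ} · P⁻¹, and e^{tJ} can be computed block-by-block.

A has Jordan form
J =
  [6, 1, 0]
  [0, 6, 0]
  [0, 0, 6]
(up to reordering of blocks).

Per-block formulas:
  For a 2×2 Jordan block J_2(6): exp(t · J_2(6)) = e^(6t)·(I + t·N), where N is the 2×2 nilpotent shift.
  For a 1×1 block at λ = 6: exp(t · [6]) = [e^(6t)].

After assembling e^{tJ} and conjugating by P, we get:

e^{tA} =
  [exp(6*t), 0, 0]
  [-7*t*exp(6*t), 2*t*exp(6*t) + exp(6*t), -2*t*exp(6*t)]
  [-7*t*exp(6*t), 2*t*exp(6*t), -2*t*exp(6*t) + exp(6*t)]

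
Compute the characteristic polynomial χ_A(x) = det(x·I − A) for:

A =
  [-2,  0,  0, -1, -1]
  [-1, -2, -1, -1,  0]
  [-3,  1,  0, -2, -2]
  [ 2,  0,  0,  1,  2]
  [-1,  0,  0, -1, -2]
x^5 + 5*x^4 + 10*x^3 + 10*x^2 + 5*x + 1

Expanding det(x·I − A) (e.g. by cofactor expansion or by noting that A is similar to its Jordan form J, which has the same characteristic polynomial as A) gives
  χ_A(x) = x^5 + 5*x^4 + 10*x^3 + 10*x^2 + 5*x + 1
which factors as (x + 1)^5. The eigenvalues (with algebraic multiplicities) are λ = -1 with multiplicity 5.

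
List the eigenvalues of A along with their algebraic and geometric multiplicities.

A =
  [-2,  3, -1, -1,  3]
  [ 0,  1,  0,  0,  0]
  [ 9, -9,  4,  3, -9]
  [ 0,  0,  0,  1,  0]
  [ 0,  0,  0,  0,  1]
λ = 1: alg = 5, geom = 4

Step 1 — factor the characteristic polynomial to read off the algebraic multiplicities:
  χ_A(x) = (x - 1)^5

Step 2 — compute geometric multiplicities via the rank-nullity identity g(λ) = n − rank(A − λI):
  rank(A − (1)·I) = 1, so dim ker(A − (1)·I) = n − 1 = 4

Summary:
  λ = 1: algebraic multiplicity = 5, geometric multiplicity = 4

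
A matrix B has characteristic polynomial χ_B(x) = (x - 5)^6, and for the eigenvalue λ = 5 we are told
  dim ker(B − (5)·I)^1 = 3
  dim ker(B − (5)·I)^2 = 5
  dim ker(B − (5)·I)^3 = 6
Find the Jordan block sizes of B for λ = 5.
Block sizes for λ = 5: [3, 2, 1]

From the dimensions of kernels of powers, the number of Jordan blocks of size at least j is d_j − d_{j−1} where d_j = dim ker(N^j) (with d_0 = 0). Computing the differences gives [3, 2, 1].
The number of blocks of size exactly k is (#blocks of size ≥ k) − (#blocks of size ≥ k + 1), so the partition is: 1 block(s) of size 1, 1 block(s) of size 2, 1 block(s) of size 3.
In nonincreasing order the block sizes are [3, 2, 1].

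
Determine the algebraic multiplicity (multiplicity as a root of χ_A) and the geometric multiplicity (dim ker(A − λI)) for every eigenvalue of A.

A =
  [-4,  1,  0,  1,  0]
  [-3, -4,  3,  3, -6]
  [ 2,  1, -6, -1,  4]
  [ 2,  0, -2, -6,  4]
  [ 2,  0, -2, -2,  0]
λ = -4: alg = 5, geom = 3

Step 1 — factor the characteristic polynomial to read off the algebraic multiplicities:
  χ_A(x) = (x + 4)^5

Step 2 — compute geometric multiplicities via the rank-nullity identity g(λ) = n − rank(A − λI):
  rank(A − (-4)·I) = 2, so dim ker(A − (-4)·I) = n − 2 = 3

Summary:
  λ = -4: algebraic multiplicity = 5, geometric multiplicity = 3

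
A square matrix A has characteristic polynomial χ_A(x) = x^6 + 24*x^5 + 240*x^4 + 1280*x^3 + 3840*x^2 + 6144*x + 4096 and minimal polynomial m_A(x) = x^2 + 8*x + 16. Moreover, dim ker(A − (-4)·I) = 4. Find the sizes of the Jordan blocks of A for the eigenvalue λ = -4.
Block sizes for λ = -4: [2, 2, 1, 1]

Step 1 — from the characteristic polynomial, algebraic multiplicity of λ = -4 is 6. From dim ker(A − (-4)·I) = 4, there are exactly 4 Jordan blocks for λ = -4.
Step 2 — from the minimal polynomial, the factor (x + 4)^2 tells us the largest block for λ = -4 has size 2.
Step 3 — with total size 6, 4 blocks, and largest block 2, the block sizes (in nonincreasing order) are [2, 2, 1, 1].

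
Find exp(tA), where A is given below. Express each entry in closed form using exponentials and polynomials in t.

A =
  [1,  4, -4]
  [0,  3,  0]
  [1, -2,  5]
e^{tA} =
  [-2*t*exp(3*t) + exp(3*t), 4*t*exp(3*t), -4*t*exp(3*t)]
  [0, exp(3*t), 0]
  [t*exp(3*t), -2*t*exp(3*t), 2*t*exp(3*t) + exp(3*t)]

Strategy: write A = P · J · P⁻¹ where J is a Jordan canonical form, so e^{tA} = P · e^{tJ} · P⁻¹, and e^{tJ} can be computed block-by-block.

A has Jordan form
J =
  [3, 1, 0]
  [0, 3, 0]
  [0, 0, 3]
(up to reordering of blocks).

Per-block formulas:
  For a 1×1 block at λ = 3: exp(t · [3]) = [e^(3t)].
  For a 2×2 Jordan block J_2(3): exp(t · J_2(3)) = e^(3t)·(I + t·N), where N is the 2×2 nilpotent shift.

After assembling e^{tJ} and conjugating by P, we get:

e^{tA} =
  [-2*t*exp(3*t) + exp(3*t), 4*t*exp(3*t), -4*t*exp(3*t)]
  [0, exp(3*t), 0]
  [t*exp(3*t), -2*t*exp(3*t), 2*t*exp(3*t) + exp(3*t)]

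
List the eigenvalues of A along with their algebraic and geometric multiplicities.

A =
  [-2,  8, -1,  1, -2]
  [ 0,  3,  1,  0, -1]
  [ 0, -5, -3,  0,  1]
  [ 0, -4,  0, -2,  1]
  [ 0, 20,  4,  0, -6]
λ = -2: alg = 5, geom = 2

Step 1 — factor the characteristic polynomial to read off the algebraic multiplicities:
  χ_A(x) = (x + 2)^5

Step 2 — compute geometric multiplicities via the rank-nullity identity g(λ) = n − rank(A − λI):
  rank(A − (-2)·I) = 3, so dim ker(A − (-2)·I) = n − 3 = 2

Summary:
  λ = -2: algebraic multiplicity = 5, geometric multiplicity = 2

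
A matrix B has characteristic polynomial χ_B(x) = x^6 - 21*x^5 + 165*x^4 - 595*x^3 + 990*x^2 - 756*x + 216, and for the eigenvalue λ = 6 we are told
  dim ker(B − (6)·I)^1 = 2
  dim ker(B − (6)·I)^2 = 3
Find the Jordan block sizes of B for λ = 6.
Block sizes for λ = 6: [2, 1]

From the dimensions of kernels of powers, the number of Jordan blocks of size at least j is d_j − d_{j−1} where d_j = dim ker(N^j) (with d_0 = 0). Computing the differences gives [2, 1].
The number of blocks of size exactly k is (#blocks of size ≥ k) − (#blocks of size ≥ k + 1), so the partition is: 1 block(s) of size 1, 1 block(s) of size 2.
In nonincreasing order the block sizes are [2, 1].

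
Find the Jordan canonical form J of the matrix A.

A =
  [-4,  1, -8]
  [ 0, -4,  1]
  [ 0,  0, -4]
J_3(-4)

The characteristic polynomial is
  det(x·I − A) = x^3 + 12*x^2 + 48*x + 64 = (x + 4)^3

Eigenvalues and multiplicities (the geometric multiplicity of λ is n − rank(A − λI), which equals the number of Jordan blocks for λ):
  λ = -4: algebraic multiplicity = 3, geometric multiplicity = 1

Determining the block sizes for each eigenvalue:
  λ = -4: one block (gm = 1), so the single block has size am = 3 → block sizes [3]

Assembling the blocks gives a Jordan form
J =
  [-4,  1,  0]
  [ 0, -4,  1]
  [ 0,  0, -4]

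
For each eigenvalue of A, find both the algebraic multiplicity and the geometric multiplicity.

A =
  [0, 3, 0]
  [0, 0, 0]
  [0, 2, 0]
λ = 0: alg = 3, geom = 2

Step 1 — factor the characteristic polynomial to read off the algebraic multiplicities:
  χ_A(x) = x^3

Step 2 — compute geometric multiplicities via the rank-nullity identity g(λ) = n − rank(A − λI):
  rank(A − (0)·I) = 1, so dim ker(A − (0)·I) = n − 1 = 2

Summary:
  λ = 0: algebraic multiplicity = 3, geometric multiplicity = 2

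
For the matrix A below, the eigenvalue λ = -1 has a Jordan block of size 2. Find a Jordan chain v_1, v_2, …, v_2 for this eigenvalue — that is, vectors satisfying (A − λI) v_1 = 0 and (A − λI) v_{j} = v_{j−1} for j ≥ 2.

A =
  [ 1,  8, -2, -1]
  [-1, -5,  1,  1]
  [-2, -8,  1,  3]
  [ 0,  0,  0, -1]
A Jordan chain for λ = -1 of length 2:
v_1 = (2, -1, -2, 0)ᵀ
v_2 = (1, 0, 0, 0)ᵀ

Let N = A − (-1)·I. We want v_2 with N^2 v_2 = 0 but N^1 v_2 ≠ 0; then v_{j-1} := N · v_j for j = 2, …, 2.

Pick v_2 = (1, 0, 0, 0)ᵀ.
Then v_1 = N · v_2 = (2, -1, -2, 0)ᵀ.

Sanity check: (A − (-1)·I) v_1 = (0, 0, 0, 0)ᵀ = 0. ✓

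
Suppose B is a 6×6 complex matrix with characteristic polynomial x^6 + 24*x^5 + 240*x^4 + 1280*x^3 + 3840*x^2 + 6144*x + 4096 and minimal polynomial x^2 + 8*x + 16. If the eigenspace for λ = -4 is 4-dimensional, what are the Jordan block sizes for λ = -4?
Block sizes for λ = -4: [2, 2, 1, 1]

Step 1 — from the characteristic polynomial, algebraic multiplicity of λ = -4 is 6. From dim ker(B − (-4)·I) = 4, there are exactly 4 Jordan blocks for λ = -4.
Step 2 — from the minimal polynomial, the factor (x + 4)^2 tells us the largest block for λ = -4 has size 2.
Step 3 — with total size 6, 4 blocks, and largest block 2, the block sizes (in nonincreasing order) are [2, 2, 1, 1].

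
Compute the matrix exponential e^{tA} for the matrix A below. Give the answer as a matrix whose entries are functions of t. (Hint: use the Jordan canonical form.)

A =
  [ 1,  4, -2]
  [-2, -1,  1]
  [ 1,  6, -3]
e^{tA} =
  [-3*t^2*exp(-t) + 2*t*exp(-t) + exp(-t), -2*t^2*exp(-t) + 4*t*exp(-t), 2*t^2*exp(-t) - 2*t*exp(-t)]
  [-3*t^2*exp(-t)/2 - 2*t*exp(-t), -t^2*exp(-t) + exp(-t), t^2*exp(-t) + t*exp(-t)]
  [-6*t^2*exp(-t) + t*exp(-t), -4*t^2*exp(-t) + 6*t*exp(-t), 4*t^2*exp(-t) - 2*t*exp(-t) + exp(-t)]

Strategy: write A = P · J · P⁻¹ where J is a Jordan canonical form, so e^{tA} = P · e^{tJ} · P⁻¹, and e^{tJ} can be computed block-by-block.

A has Jordan form
J =
  [-1,  1,  0]
  [ 0, -1,  1]
  [ 0,  0, -1]
(up to reordering of blocks).

Per-block formulas:
  For a 3×3 Jordan block J_3(-1): exp(t · J_3(-1)) = e^(-1t)·(I + t·N + (t^2/2)·N^2), where N is the 3×3 nilpotent shift.

After assembling e^{tJ} and conjugating by P, we get:

e^{tA} =
  [-3*t^2*exp(-t) + 2*t*exp(-t) + exp(-t), -2*t^2*exp(-t) + 4*t*exp(-t), 2*t^2*exp(-t) - 2*t*exp(-t)]
  [-3*t^2*exp(-t)/2 - 2*t*exp(-t), -t^2*exp(-t) + exp(-t), t^2*exp(-t) + t*exp(-t)]
  [-6*t^2*exp(-t) + t*exp(-t), -4*t^2*exp(-t) + 6*t*exp(-t), 4*t^2*exp(-t) - 2*t*exp(-t) + exp(-t)]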